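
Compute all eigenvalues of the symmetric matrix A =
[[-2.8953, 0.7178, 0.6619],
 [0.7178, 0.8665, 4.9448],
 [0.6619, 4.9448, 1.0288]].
sigma(A) ≈ {-4, -3, 6}

A is real symmetric, so its spectrum consists of real eigenvalues. Expanding the characteristic polynomial of the displayed matrix gives
  det(λ I - A) = p(λ) = λ^3 + (1)λ^2 + (-30)λ + (-72.0011).
Solving p(λ) = 0 yields eigenvalues ≈ -4, -3, 6. (A is shown rounded to 4 decimals, so these recover the underlying integer eigenvalues to within that precision.)
Verification: the trace of A = -1 equals the sum of eigenvalues -1, and det(A) ≈ 72.0011 matches the eigenvalue product 72.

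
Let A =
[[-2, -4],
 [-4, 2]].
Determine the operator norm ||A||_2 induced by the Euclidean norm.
||A||_2 = sqrt(20) ≈ 4.4721 (= sqrt(largest eigenvalue of A^T A))

||A||_2 = sigma_max(A) = sqrt(lambda_max(A^T A)). Form the symmetric matrix M = A^T A =
[[20, 0],
 [0, 20]].
Its characteristic polynomial (trace, determinant of M give the coefficients) is
  p(λ) = det(λ I - M) = λ^2 - 40λ + 400.
For λ^2 - 40λ + 400 the discriminant is 0. It is a perfect square (0^2), so the roots are rational: λ = (40 ± 0)/2 = 20, 20.
So the eigenvalues of A^T A are ≈ 20, 20 (all ≥ 0, as they must be for A^T A). The largest is λ_max = 20, hence ||A||_2 = sqrt(λ_max) = sqrt(20) ≈ 4.4721.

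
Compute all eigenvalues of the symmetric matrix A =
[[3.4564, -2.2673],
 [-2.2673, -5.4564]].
sigma(A) ≈ {-6, 4}

A is real symmetric, so its spectrum consists of real eigenvalues. Expanding the characteristic polynomial of the displayed matrix gives
  det(λ I - A) = p(λ) = λ^2 + (2)λ + (-24).
Solving p(λ) = 0 yields eigenvalues ≈ -6, 4. (A is shown rounded to 4 decimals, so these recover the underlying integer eigenvalues to within that precision.)
Verification: the trace of A = -2 equals the sum of eigenvalues -2, and det(A) ≈ -24.0002 matches the eigenvalue product -24.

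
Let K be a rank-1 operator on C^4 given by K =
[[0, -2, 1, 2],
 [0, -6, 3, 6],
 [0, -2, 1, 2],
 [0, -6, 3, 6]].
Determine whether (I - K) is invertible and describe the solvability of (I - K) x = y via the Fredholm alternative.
(I - K) is singular (det(I - K) = 0, i.e. 1 ∈ sigma(K)). (I - K) x = y is solvable iff y ⊥ ker((I - K)^*) = span{(0, -2, 1, 2)}, i.e. iff -2y_2 + y_3 + 2y_4 = 0. When solvable, the solutions are x = y + c·(1, 3, 1, 3), c arbitrary (ker(I - K) = span{(1, 3, 1, 3)}, dimension 1).

K has rank 1, so it is an outer product K = u v^T: every row of K is a multiple of one row vector. Reading off the entries, u = (1, 3, 1, 3) and v = (0, -2, 1, 2) (row i of K equals u_i·v^T). A rank-one matrix u v^T satisfies K u = u (v·u) and kills the (3)-dimensional subspace v^⊥, so its characteristic polynomial is lambda^3 (lambda - v·u) with v·u = tr K = 1. Hence the eigenvalues of I - K are 1 (multiplicity 3) and 1 - (1) = 0, so det(I - K) = 0. (Direct check: I - K =
[[1, 2, -1, -2],
 [0, 7, -3, -6],
 [0, 2, 0, -2],
 [0, 6, -3, -5]]
has determinant 0.) So 1 is an eigenvalue of K and (I - K) is not invertible. The finite-dimensional Fredholm alternative says: either (I - K) is invertible, or ker(I - K) ≠ {0} and then range(I - K) = ker((I - K)^*)^⊥, with dim ker(I - K) = dim ker((I - K)^*). We are in the second case, so we need both kernels. Kernel of I - K: (I - K) u = u - u (v·u) = u - u = 0, so ker(I - K) = span{u} = span{(1, 3, 1, 3)} (it is exactly 1-dimensional because rank(I - K) = 3). Kernel of the adjoint: K is real, so (I - K)^* = I - K^T = I - v u^T, and (I - v u^T) v = v - v (u·v) = 0; hence ker((I - K)^*) = span{v} = span{(0, -2, 1, 2)}. Therefore (I - K) x = y is solvable iff <y, v> = 0, i.e. iff -2y_2 + y_3 + 2y_4 = 0. When this holds, K y = u (v·y) = 0, so (I - K) y = y and x = y is a particular solution; the full solution set is the line x = y + c·u = y + c·(1, 3, 1, 3), c ∈ C.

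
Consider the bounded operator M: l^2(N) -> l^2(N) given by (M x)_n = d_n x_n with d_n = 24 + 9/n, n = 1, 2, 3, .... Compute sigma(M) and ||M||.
sigma(M) = {24 + 9/n : n ≥ 1} ∪ {24}; ||M|| = 33

A bounded diagonal operator on l^2 with diagonal entries d_n has spectrum equal to the closure of {d_n : n ≥ 1}: every d_n is an eigenvalue (with eigenvector e_n), so {d_n} ⊂ sigma(M); the spectrum is closed, so its closure is too; and for lambda not in the closure, (M - lambda I) has bounded inverse (the diagonal entries 1/(d_n - lambda) are bounded). For our sequence d_n = 24 + 9/n, n = 1, 2, 3, ...:
  - {d_n} = {24 + 9/n : n ≥ 1}; the only limit point is 24
  - closure = {24 + 9/n : n ≥ 1} ∪ {24}
For the norm: a diagonal operator has ||M|| = sup_n |d_n|. Here d_n = 24 + 9/n is positive and decreasing, so sup_n |d_n| = d_1 = 24 + 9 = 33. So ||M|| = 33.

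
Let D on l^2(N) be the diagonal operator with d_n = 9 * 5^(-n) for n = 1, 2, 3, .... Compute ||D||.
||D|| = 9/5 (attained at n = 1)

For D diagonal, ||D|| = sup_n |d_n|. The sequence d_n = 9 * 5^(-n) is positive and strictly decreasing (ratio 5^(-1) < 1), so the supremum is d_1 = 9/5. Hence ||D|| = 9/5.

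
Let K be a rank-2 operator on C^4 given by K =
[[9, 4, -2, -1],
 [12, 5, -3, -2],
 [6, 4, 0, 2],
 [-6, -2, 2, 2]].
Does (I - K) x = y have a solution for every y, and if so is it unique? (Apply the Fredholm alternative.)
(I - K) is invertible (det(I - K) = 20 ≠ 0), so for every y in C^4 the equation (I - K) x = y has a unique solution.

K has rank 2 and factors as K = U V^T = u1 v1^T + u2 v2^T with u1 = (1, 1, 2, 0), v1 = (3, 2, 0, 1), u2 = (-2, -3, 0, 2), v2 = (-3, -1, 1, 1) (multiplying out reproduces the displayed K). The nonzero eigenvalues of U V^T coincide with those of the 2 x 2 matrix G = V^T U = [[v1·u1, v1·u2], [v2·u1, v2·u2]] = [[5, -10], [-2, 11]], and by the Sylvester determinant identity det(I_4 - U V^T) = det(I_2 - V^T U) = det([[-4, 10], [2, -10]]) = (-4)(-10) - (10)(2) = 20. (Direct check: I - K =
[[-8, -4, 2, 1],
 [-12, -4, 3, 2],
 [-6, -4, 1, -2],
 [6, 2, -2, -1]]
has determinant 20.) The finite-dimensional Fredholm alternative says: either (I - K) is invertible, or ker(I - K) ≠ {0} and then range(I - K) = ker((I - K)^*)^⊥, with dim ker(I - K) = dim ker((I - K)^*). Since det(I - K) ≠ 0, 1 is not an eigenvalue of K and ker(I - K) = {0}, so we are in the first case: for every y there is a unique x = (I - K)^(-1) y. (Explicitly, by the Woodbury identity, (I - U V^T)^(-1) = I + U (I_2 - G)^(-1) V^T.)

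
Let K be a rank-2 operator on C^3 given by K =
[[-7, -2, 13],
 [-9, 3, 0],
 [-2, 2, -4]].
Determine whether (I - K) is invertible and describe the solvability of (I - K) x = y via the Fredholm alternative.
(I - K) is invertible (det(I - K) = 12 ≠ 0), so for every y in C^3 the equation (I - K) x = y has a unique solution.

K has rank 2 and factors as K = U V^T = u1 v1^T + u2 v2^T with u1 = (-3, -2, 0), v1 = (3, 0, -3), u2 = (2, -3, -2), v2 = (1, -1, 2) (multiplying out reproduces the displayed K). The nonzero eigenvalues of U V^T coincide with those of the 2 x 2 matrix G = V^T U = [[v1·u1, v1·u2], [v2·u1, v2·u2]] = [[-9, 12], [-1, 1]], and by the Sylvester determinant identity det(I_3 - U V^T) = det(I_2 - V^T U) = det([[10, -12], [1, 0]]) = (10)(0) - (-12)(1) = 12. (Direct check: I - K =
[[8, 2, -13],
 [9, -2, 0],
 [2, -2, 5]]
has determinant 12.) The finite-dimensional Fredholm alternative says: either (I - K) is invertible, or ker(I - K) ≠ {0} and then range(I - K) = ker((I - K)^*)^⊥, with dim ker(I - K) = dim ker((I - K)^*). Since det(I - K) ≠ 0, 1 is not an eigenvalue of K and ker(I - K) = {0}, so we are in the first case: for every y there is a unique x = (I - K)^(-1) y. (Explicitly, by the Woodbury identity, (I - U V^T)^(-1) = I + U (I_2 - G)^(-1) V^T.)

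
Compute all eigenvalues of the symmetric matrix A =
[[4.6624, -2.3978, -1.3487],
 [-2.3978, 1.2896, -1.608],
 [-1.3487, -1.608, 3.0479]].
sigma(A) ≈ {-1, 4, 6}

A is real symmetric, so its spectrum consists of real eigenvalues. Expanding the characteristic polynomial of the displayed matrix gives
  det(λ I - A) = p(λ) = λ^3 + (-9)λ^2 + (14)λ + (24).
Solving p(λ) = 0 yields eigenvalues ≈ -1, 4, 6. (A is shown rounded to 4 decimals, so these recover the underlying integer eigenvalues to within that precision.)
Verification: the trace of A = 9 equals the sum of eigenvalues 9, and det(A) ≈ -23.9993 matches the eigenvalue product -24.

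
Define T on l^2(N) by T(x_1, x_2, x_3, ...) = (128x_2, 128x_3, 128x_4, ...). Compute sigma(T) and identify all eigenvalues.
sigma(T) = closed disk {z in C : |z| ≤ 128}; sigma_p(T) = open disk {z in C : |z| < 128}

Note T = 128·V where V is the unit left shift (V x)_k = x_{k+1}; so sigma(T) = 128·sigma(V) and ||T|| = 128||V||. ||T x||^2 = 16384sum_{k≥2} |x_k|^2 ≤ 16384||x||^2, with equality on {x : x_1 = 0}, so ||T|| = 128. For any lambda with |lambda| < 128, set r = lambda/128 (|r| < 1); the vector x = (1, r, r^2, ...) is in l^2 and satisfies T x = 128(r, r^2, ...) = lambda x, so lambda is an eigenvalue. On the boundary |lambda| = 128 the geometric series diverges, so no l^2 eigenvector exists, but these lambda lie in the approximate point spectrum. Hence sigma(T) is the closed disk of radius 128 and sigma_p(T) is the open disk.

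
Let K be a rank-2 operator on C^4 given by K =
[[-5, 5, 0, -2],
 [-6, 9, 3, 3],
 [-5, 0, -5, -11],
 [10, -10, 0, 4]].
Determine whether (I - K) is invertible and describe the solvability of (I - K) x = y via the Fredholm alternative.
(I - K) is invertible (det(I - K) = 9 ≠ 0), so for every y in C^4 the equation (I - K) x = y has a unique solution.

K has rank 2 and factors as K = U V^T = u1 v1^T + u2 v2^T with u1 = (-1, 0, -3, 2), v1 = (3, -2, 1, 3), u2 = (1, 3, -2, -2), v2 = (-2, 3, 1, 1) (multiplying out reproduces the displayed K). The nonzero eigenvalues of U V^T coincide with those of the 2 x 2 matrix G = V^T U = [[v1·u1, v1·u2], [v2·u1, v2·u2]] = [[0, -11], [1, 3]], and by the Sylvester determinant identity det(I_4 - U V^T) = det(I_2 - V^T U) = det([[1, 11], [-1, -2]]) = (1)(-2) - (11)(-1) = 9. (Direct check: I - K =
[[6, -5, 0, 2],
 [6, -8, -3, -3],
 [5, 0, 6, 11],
 [-10, 10, 0, -3]]
has determinant 9.) The finite-dimensional Fredholm alternative says: either (I - K) is invertible, or ker(I - K) ≠ {0} and then range(I - K) = ker((I - K)^*)^⊥, with dim ker(I - K) = dim ker((I - K)^*). Since det(I - K) ≠ 0, 1 is not an eigenvalue of K and ker(I - K) = {0}, so we are in the first case: for every y there is a unique x = (I - K)^(-1) y. (Explicitly, by the Woodbury identity, (I - U V^T)^(-1) = I + U (I_2 - G)^(-1) V^T.)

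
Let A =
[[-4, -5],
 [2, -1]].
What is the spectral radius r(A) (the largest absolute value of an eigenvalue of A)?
r(A) = sqrt(14) ≈ 3.7417

The eigenvalues of A are the roots of its characteristic polynomial. With M = A (coefficients from the trace and determinant):
  p(λ) = det(λ I - M) = λ^2 + 5λ + 14.
For λ^2 + 5λ + 14 the discriminant is -31. It is negative, so the roots are the complex-conjugate pair λ = -5/2 ± (sqrt(31)/2) i ≈ -2.5 ± 2.7839i. For a conjugate pair the product of the roots equals the constant term, so |λ|^2 = 14 and |λ| = sqrt(14) ≈ 3.7417.
Thus the eigenvalues (to 4 decimals) are -2.5 ± 2.7839i (modulus 3.7417). The spectral radius is the largest modulus: r(A) = sqrt(14) ≈ 3.7417. (Cross-check: r(A) ≤ ||A||_2 ≈ 6.4225; equality holds whenever A is normal, though it can also hold for some non-normal A.)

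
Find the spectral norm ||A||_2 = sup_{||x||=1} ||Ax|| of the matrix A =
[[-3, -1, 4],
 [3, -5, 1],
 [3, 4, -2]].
||A||_2 ≈ 7.3366 (= sqrt(largest eigenvalue of A^T A))

||A||_2 = sigma_max(A) = sqrt(lambda_max(A^T A)). Form the symmetric matrix M = A^T A =
[[27, 0, -15],
 [0, 42, -17],
 [-15, -17, 21]].
Its characteristic polynomial (trace, sum of principal 2x2 minors, determinant of M give the coefficients) is
  p(λ) = det(λ I - M) = λ^3 - 90λ^2 + 2069λ - 6561.
No integer candidate from the rational root theorem (±divisors of 6561) is a root, so the roots are irrational. The cubic discriminant is Δ = 943477177 > 0, so there are three distinct real roots. p(3) = -1137 and p(4) = 339 have opposite signs, so a root lies in (3, 4); Newton's method refines it to λ ≈ 3.7605. p(32) = 255 and p(33) = -357 have opposite signs, so a root lies in (32, 33); Newton's method refines it to λ ≈ 32.4137. p(53) = -837 and p(54) = 189 have opposite signs, so a root lies in (53, 54); Newton's method refines it to λ ≈ 53.8257. Check (Vieta): the three roots sum to 90, matching tr M = 90.
So the eigenvalues of A^T A are ≈ 3.7605, 32.4137, 53.8257 (all ≥ 0, as they must be for A^T A). The largest is λ_max ≈ 53.8257, hence ||A||_2 = sqrt(λ_max) ≈ 7.3366.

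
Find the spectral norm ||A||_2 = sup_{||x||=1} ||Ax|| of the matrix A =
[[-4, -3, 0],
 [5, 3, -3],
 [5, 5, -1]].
||A||_2 ≈ 10.6532 (= sqrt(largest eigenvalue of A^T A))

||A||_2 = sigma_max(A) = sqrt(lambda_max(A^T A)). Form the symmetric matrix M = A^T A =
[[66, 52, -20],
 [52, 43, -14],
 [-20, -14, 10]].
Its characteristic polynomial (trace, sum of principal 2x2 minors, determinant of M give the coefficients) is
  p(λ) = det(λ I - M) = λ^3 - 119λ^2 + 628λ - 324.
No integer candidate from the rational root theorem (±divisors of 324) is a root, so the roots are irrational. The cubic discriminant is Δ = 2843215824 > 0, so there are three distinct real roots. p(0) = -324 and p(1) = 186 have opposite signs, so a root lies in (0, 1); Newton's method refines it to λ ≈ 0.5792. p(4) = 348 and p(5) = -34 have opposite signs, so a root lies in (4, 5); Newton's method refines it to λ ≈ 4.9291. p(113) = -5974 and p(114) = 6288 have opposite signs, so a root lies in (113, 114); Newton's method refines it to λ ≈ 113.4917. Check (Vieta): the three roots sum to 119, matching tr M = 119.
So the eigenvalues of A^T A are ≈ 0.5792, 4.9291, 113.4917 (all ≥ 0, as they must be for A^T A). The largest is λ_max ≈ 113.4917, hence ||A||_2 = sqrt(λ_max) ≈ 10.6532.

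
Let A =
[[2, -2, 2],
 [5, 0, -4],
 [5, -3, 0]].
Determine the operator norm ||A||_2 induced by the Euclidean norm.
||A||_2 ≈ 8.0963 (= sqrt(largest eigenvalue of A^T A))

||A||_2 = sigma_max(A) = sqrt(lambda_max(A^T A)). Form the symmetric matrix M = A^T A =
[[54, -19, -16],
 [-19, 13, -4],
 [-16, -4, 20]].
Its characteristic polynomial (trace, sum of principal 2x2 minors, determinant of M give the coefficients) is
  p(λ) = det(λ I - M) = λ^3 - 87λ^2 + 1409λ - 196.
No integer candidate from the rational root theorem (±divisors of 196) is a root, so the roots are irrational. The cubic discriminant is Δ = 3752717413 > 0, so there are three distinct real roots. p(0) = -196 and p(1) = 1127 have opposite signs, so a root lies in (0, 1); Newton's method refines it to λ ≈ 0.1403. p(21) = 287 and p(22) = -658 have opposite signs, so a root lies in (21, 22); Newton's method refines it to λ ≈ 21.3088. p(65) = -1561 and p(66) = 1322 have opposite signs, so a root lies in (65, 66); Newton's method refines it to λ ≈ 65.5509. Check (Vieta): the three roots sum to 87, matching tr M = 87.
So the eigenvalues of A^T A are ≈ 0.1403, 21.3088, 65.5509 (all ≥ 0, as they must be for A^T A). The largest is λ_max ≈ 65.5509, hence ||A||_2 = sqrt(λ_max) ≈ 8.0963.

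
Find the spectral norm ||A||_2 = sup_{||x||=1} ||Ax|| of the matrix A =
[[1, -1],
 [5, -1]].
||A||_2 = sqrt((28 + sqrt(720))/2) ≈ 5.2361 (= sqrt(largest eigenvalue of A^T A))

||A||_2 = sigma_max(A) = sqrt(lambda_max(A^T A)). Form the symmetric matrix M = A^T A =
[[26, -6],
 [-6, 2]].
Its characteristic polynomial (trace, determinant of M give the coefficients) is
  p(λ) = det(λ I - M) = λ^2 - 28λ + 16.
For λ^2 - 28λ + 16 the discriminant is 720. It is nonnegative but not a perfect square, so the roots are real and irrational: λ = (28 ± sqrt(720))/2 ≈ 27.4164, 0.5836.
So the eigenvalues of A^T A are ≈ 0.5836, 27.4164 (all ≥ 0, as they must be for A^T A). The largest is λ_max = (28 + sqrt(720))/2 ≈ 27.4164, hence ||A||_2 = sqrt(λ_max) = sqrt((28 + sqrt(720))/2) ≈ 5.2361.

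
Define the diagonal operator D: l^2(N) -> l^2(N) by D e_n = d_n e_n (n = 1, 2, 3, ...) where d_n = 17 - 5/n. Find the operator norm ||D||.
||D|| = 17

For a diagonal operator on l^2 with entries d_n, ||D|| = sup_n |d_n|. Here d_1 = 12, d_2 = 29/2, ..., and d_n = 17 - 5/n increases monotonically toward 17. All terms lie in [12, 17), so |d_n| = d_n and the supremum is the limit 17, which is not attained by any individual d_n. Hence ||D|| = 17.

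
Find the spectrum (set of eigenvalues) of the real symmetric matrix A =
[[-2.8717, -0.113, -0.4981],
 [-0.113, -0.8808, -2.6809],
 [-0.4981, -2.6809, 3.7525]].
sigma(A) ≈ {-3, -2, 5}

A is real symmetric, so its spectrum consists of real eigenvalues. Expanding the characteristic polynomial of the displayed matrix gives
  det(λ I - A) = p(λ) = λ^3 + (0)λ^2 + (-19)λ + (-30).
Solving p(λ) = 0 yields eigenvalues ≈ -3, -2, 5. (A is shown rounded to 4 decimals, so these recover the underlying integer eigenvalues to within that precision.)
Verification: the trace of A = 0 equals the sum of eigenvalues 0, and det(A) ≈ 29.9999 matches the eigenvalue product 30.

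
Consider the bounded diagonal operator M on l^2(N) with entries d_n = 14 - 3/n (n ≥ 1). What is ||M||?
||M|| = 14

For a diagonal operator on l^2 with entries d_n, ||M|| = sup_n |d_n|. Here d_1 = 11, d_2 = 25/2, ..., and d_n = 14 - 3/n increases monotonically toward 14. All terms lie in [11, 14), so |d_n| = d_n and the supremum is the limit 14, which is not attained by any individual d_n. Hence ||M|| = 14.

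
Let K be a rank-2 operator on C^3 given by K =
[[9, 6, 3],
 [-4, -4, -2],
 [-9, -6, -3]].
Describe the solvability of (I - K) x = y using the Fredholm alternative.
(I - K) is invertible (det(I - K) = -13 ≠ 0), so for every y in C^3 the equation (I - K) x = y has a unique solution.

K has rank 2 and factors as K = U V^T = u1 v1^T + u2 v2^T with u1 = (0, 2, 0), v1 = (-2, -2, -1), u2 = (3, 0, -3), v2 = (3, 2, 1) (multiplying out reproduces the displayed K). The nonzero eigenvalues of U V^T coincide with those of the 2 x 2 matrix G = V^T U = [[v1·u1, v1·u2], [v2·u1, v2·u2]] = [[-4, -3], [4, 6]], and by the Sylvester determinant identity det(I_3 - U V^T) = det(I_2 - V^T U) = det([[5, 3], [-4, -5]]) = (5)(-5) - (3)(-4) = -13. (Direct check: I - K =
[[-8, -6, -3],
 [4, 5, 2],
 [9, 6, 4]]
has determinant -13.) The finite-dimensional Fredholm alternative says: either (I - K) is invertible, or ker(I - K) ≠ {0} and then range(I - K) = ker((I - K)^*)^⊥, with dim ker(I - K) = dim ker((I - K)^*). Since det(I - K) ≠ 0, 1 is not an eigenvalue of K and ker(I - K) = {0}, so we are in the first case: for every y there is a unique x = (I - K)^(-1) y. (Explicitly, by the Woodbury identity, (I - U V^T)^(-1) = I + U (I_2 - G)^(-1) V^T.)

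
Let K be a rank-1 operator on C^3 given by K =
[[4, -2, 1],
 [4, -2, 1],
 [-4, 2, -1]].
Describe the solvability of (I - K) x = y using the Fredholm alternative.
(I - K) is singular (det(I - K) = 0, i.e. 1 ∈ sigma(K)). (I - K) x = y is solvable iff y ⊥ ker((I - K)^*) = span{(4, -2, 1)}, i.e. iff 4y_1 - 2y_2 + y_3 = 0. When solvable, the solutions are x = y + c·(1, 1, -1), c arbitrary (ker(I - K) = span{(1, 1, -1)}, dimension 1).

K has rank 1, so it is an outer product K = u v^T: every row of K is a multiple of one row vector. Reading off the entries, u = (1, 1, -1) and v = (4, -2, 1) (row i of K equals u_i·v^T). A rank-one matrix u v^T satisfies K u = u (v·u) and kills the (2)-dimensional subspace v^⊥, so its characteristic polynomial is lambda^2 (lambda - v·u) with v·u = tr K = 1. Hence the eigenvalues of I - K are 1 (multiplicity 2) and 1 - (1) = 0, so det(I - K) = 0. (Direct check: I - K =
[[-3, 2, -1],
 [-4, 3, -1],
 [4, -2, 2]]
has determinant 0.) So 1 is an eigenvalue of K and (I - K) is not invertible. The finite-dimensional Fredholm alternative says: either (I - K) is invertible, or ker(I - K) ≠ {0} and then range(I - K) = ker((I - K)^*)^⊥, with dim ker(I - K) = dim ker((I - K)^*). We are in the second case, so we need both kernels. Kernel of I - K: (I - K) u = u - u (v·u) = u - u = 0, so ker(I - K) = span{u} = span{(1, 1, -1)} (it is exactly 1-dimensional because rank(I - K) = 2). Kernel of the adjoint: K is real, so (I - K)^* = I - K^T = I - v u^T, and (I - v u^T) v = v - v (u·v) = 0; hence ker((I - K)^*) = span{v} = span{(4, -2, 1)}. Therefore (I - K) x = y is solvable iff <y, v> = 0, i.e. iff 4y_1 - 2y_2 + y_3 = 0. When this holds, K y = u (v·y) = 0, so (I - K) y = y and x = y is a particular solution; the full solution set is the line x = y + c·u = y + c·(1, 1, -1), c ∈ C.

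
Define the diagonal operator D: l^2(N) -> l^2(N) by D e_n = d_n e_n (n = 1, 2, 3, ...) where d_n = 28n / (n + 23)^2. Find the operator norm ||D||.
||D|| = 7/23 (attained at n = 23)

For D diagonal, ||D|| = sup_n |d_n|. Treat f(x) = 28x / (x + 23)^2 for real x > 0. By the quotient rule, f'(x) = 28(23 - x)/(x + 23)^3, which is positive for x < 23 and negative for x > 23. So f has a unique maximum at x = 23, and since 23 is a positive integer, the supremum over n ≥ 1 is attained at n = 23: d_23 = 28·23/(23 + 23)^2 = 28·23/2116 = 7/23. Hence ||D|| = 7/23.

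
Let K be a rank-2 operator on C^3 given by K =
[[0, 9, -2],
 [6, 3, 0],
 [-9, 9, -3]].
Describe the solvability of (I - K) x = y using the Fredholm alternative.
(I - K) is invertible (det(I - K) = -80 ≠ 0), so for every y in C^3 the equation (I - K) x = y has a unique solution.

K has rank 2 and factors as K = U V^T = u1 v1^T + u2 v2^T with u1 = (2, 0, 3), v1 = (-3, 3, -1), u2 = (3, 3, 0), v2 = (2, 1, 0) (multiplying out reproduces the displayed K). The nonzero eigenvalues of U V^T coincide with those of the 2 x 2 matrix G = V^T U = [[v1·u1, v1·u2], [v2·u1, v2·u2]] = [[-9, 0], [4, 9]], and by the Sylvester determinant identity det(I_3 - U V^T) = det(I_2 - V^T U) = det([[10, 0], [-4, -8]]) = (10)(-8) - (0)(-4) = -80. (Direct check: I - K =
[[1, -9, 2],
 [-6, -2, 0],
 [9, -9, 4]]
has determinant -80.) The finite-dimensional Fredholm alternative says: either (I - K) is invertible, or ker(I - K) ≠ {0} and then range(I - K) = ker((I - K)^*)^⊥, with dim ker(I - K) = dim ker((I - K)^*). Since det(I - K) ≠ 0, 1 is not an eigenvalue of K and ker(I - K) = {0}, so we are in the first case: for every y there is a unique x = (I - K)^(-1) y. (Explicitly, by the Woodbury identity, (I - U V^T)^(-1) = I + U (I_2 - G)^(-1) V^T.)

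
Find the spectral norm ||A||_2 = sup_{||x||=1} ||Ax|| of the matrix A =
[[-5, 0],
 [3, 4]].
||A||_2 = sqrt(40) ≈ 6.3246 (= sqrt(largest eigenvalue of A^T A))

||A||_2 = sigma_max(A) = sqrt(lambda_max(A^T A)). Form the symmetric matrix M = A^T A =
[[34, 12],
 [12, 16]].
Its characteristic polynomial (trace, determinant of M give the coefficients) is
  p(λ) = det(λ I - M) = λ^2 - 50λ + 400.
For λ^2 - 50λ + 400 the discriminant is 900. It is a perfect square (30^2), so the roots are rational: λ = (50 ± 30)/2 = 40, 10.
So the eigenvalues of A^T A are ≈ 10, 40 (all ≥ 0, as they must be for A^T A). The largest is λ_max = 40, hence ||A||_2 = sqrt(λ_max) = sqrt(40) ≈ 6.3246.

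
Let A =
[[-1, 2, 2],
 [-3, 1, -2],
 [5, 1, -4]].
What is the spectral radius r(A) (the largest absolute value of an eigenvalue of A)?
r(A) ≈ 6.069

The eigenvalues of A are the roots of its characteristic polynomial. With M = A (coefficients from the trace, the sum of principal 2x2 minors, and det A):
  p(λ) = det(λ I - M) = λ^3 + 4λ^2 - 3λ + 58.
No integer candidate from the rational root theorem (±divisors of 58) is a root, so the roots are irrational. The cubic discriminant is Δ = -117952 < 0, so there is one real root and a complex-conjugate pair. p(-7) = -68 and p(-6) = 4 have opposite signs, so a root lies in (-7, -6); Newton's method refines it to λ ≈ -6.069. Dividing out (λ - (-6.069)) leaves approximately λ^2 - 2.069λ + 9.5568. For λ^2 - 2.069λ + 9.5568 the discriminant is -33.9463. It is negative, so the remaining roots are the complex-conjugate pair λ ≈ 1.0345 ± 2.9132i. Their product equals the constant term, so |λ|^2 ≈ 9.5568 and |λ| ≈ 3.0914.
Thus the eigenvalues (to 4 decimals) are -6.069 (modulus 6.069); 1.0345 ± 2.9132i (modulus 3.0914). The spectral radius is the largest modulus: r(A) ≈ 6.069. (Cross-check: r(A) ≤ ||A||_2 ≈ 6.8156; equality holds whenever A is normal, though it can also hold for some non-normal A.)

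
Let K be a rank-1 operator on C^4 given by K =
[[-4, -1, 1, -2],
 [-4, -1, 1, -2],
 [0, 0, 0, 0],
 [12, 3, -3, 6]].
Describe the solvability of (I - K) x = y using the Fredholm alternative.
(I - K) is singular (det(I - K) = 0, i.e. 1 ∈ sigma(K)). (I - K) x = y is solvable iff y ⊥ ker((I - K)^*) = span{(-4, -1, 1, -2)}, i.e. iff -4y_1 - y_2 + y_3 - 2y_4 = 0. When solvable, the solutions are x = y + c·(1, 1, 0, -3), c arbitrary (ker(I - K) = span{(1, 1, 0, -3)}, dimension 1).

K has rank 1, so it is an outer product K = u v^T: every row of K is a multiple of one row vector. Reading off the entries, u = (1, 1, 0, -3) and v = (-4, -1, 1, -2) (row i of K equals u_i·v^T). A rank-one matrix u v^T satisfies K u = u (v·u) and kills the (3)-dimensional subspace v^⊥, so its characteristic polynomial is lambda^3 (lambda - v·u) with v·u = tr K = 1. Hence the eigenvalues of I - K are 1 (multiplicity 3) and 1 - (1) = 0, so det(I - K) = 0. (Direct check: I - K =
[[5, 1, -1, 2],
 [4, 2, -1, 2],
 [0, 0, 1, 0],
 [-12, -3, 3, -5]]
has determinant 0.) So 1 is an eigenvalue of K and (I - K) is not invertible. The finite-dimensional Fredholm alternative says: either (I - K) is invertible, or ker(I - K) ≠ {0} and then range(I - K) = ker((I - K)^*)^⊥, with dim ker(I - K) = dim ker((I - K)^*). We are in the second case, so we need both kernels. Kernel of I - K: (I - K) u = u - u (v·u) = u - u = 0, so ker(I - K) = span{u} = span{(1, 1, 0, -3)} (it is exactly 1-dimensional because rank(I - K) = 3). Kernel of the adjoint: K is real, so (I - K)^* = I - K^T = I - v u^T, and (I - v u^T) v = v - v (u·v) = 0; hence ker((I - K)^*) = span{v} = span{(-4, -1, 1, -2)}. Therefore (I - K) x = y is solvable iff <y, v> = 0, i.e. iff -4y_1 - y_2 + y_3 - 2y_4 = 0. When this holds, K y = u (v·y) = 0, so (I - K) y = y and x = y is a particular solution; the full solution set is the line x = y + c·u = y + c·(1, 1, 0, -3), c ∈ C.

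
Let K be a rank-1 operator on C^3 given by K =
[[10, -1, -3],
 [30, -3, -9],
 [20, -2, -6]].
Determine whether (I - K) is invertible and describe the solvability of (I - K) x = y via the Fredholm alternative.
(I - K) is singular (det(I - K) = 0, i.e. 1 ∈ sigma(K)). (I - K) x = y is solvable iff y ⊥ ker((I - K)^*) = span{(10, -1, -3)}, i.e. iff 10y_1 - y_2 - 3y_3 = 0. When solvable, the solutions are x = y + c·(1, 3, 2), c arbitrary (ker(I - K) = span{(1, 3, 2)}, dimension 1).

K has rank 1, so it is an outer product K = u v^T: every row of K is a multiple of one row vector. Reading off the entries, u = (1, 3, 2) and v = (10, -1, -3) (row i of K equals u_i·v^T). A rank-one matrix u v^T satisfies K u = u (v·u) and kills the (2)-dimensional subspace v^⊥, so its characteristic polynomial is lambda^2 (lambda - v·u) with v·u = tr K = 1. Hence the eigenvalues of I - K are 1 (multiplicity 2) and 1 - (1) = 0, so det(I - K) = 0. (Direct check: I - K =
[[-9, 1, 3],
 [-30, 4, 9],
 [-20, 2, 7]]
has determinant 0.) So 1 is an eigenvalue of K and (I - K) is not invertible. The finite-dimensional Fredholm alternative says: either (I - K) is invertible, or ker(I - K) ≠ {0} and then range(I - K) = ker((I - K)^*)^⊥, with dim ker(I - K) = dim ker((I - K)^*). We are in the second case, so we need both kernels. Kernel of I - K: (I - K) u = u - u (v·u) = u - u = 0, so ker(I - K) = span{u} = span{(1, 3, 2)} (it is exactly 1-dimensional because rank(I - K) = 2). Kernel of the adjoint: K is real, so (I - K)^* = I - K^T = I - v u^T, and (I - v u^T) v = v - v (u·v) = 0; hence ker((I - K)^*) = span{v} = span{(10, -1, -3)}. Therefore (I - K) x = y is solvable iff <y, v> = 0, i.e. iff 10y_1 - y_2 - 3y_3 = 0. When this holds, K y = u (v·y) = 0, so (I - K) y = y and x = y is a particular solution; the full solution set is the line x = y + c·u = y + c·(1, 3, 2), c ∈ C.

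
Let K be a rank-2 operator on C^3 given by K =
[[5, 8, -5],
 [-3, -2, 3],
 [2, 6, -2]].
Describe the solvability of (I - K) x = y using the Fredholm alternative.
(I - K) is singular (det(I - K) = 0, i.e. 1 ∈ sigma(K)). (I - K) x = y is solvable iff y ⊥ ker((I - K)^*) = span{(3, 2, -3)}, i.e. iff 3y_1 + 2y_2 - 3y_3 = 0. When solvable, x is determined up to adding multiples of (-3, -1, -4) (ker(I - K) = span{(-3, -1, -4)}, dimension 1).

K has rank 2 and factors as K = U V^T = u1 v1^T + u2 v2^T with u1 = (3, -1, 2), v1 = (1, 3, -1), u2 = (-1, 1, 0), v2 = (-2, 1, 2) (multiplying out reproduces the displayed K). The nonzero eigenvalues of U V^T coincide with those of the 2 x 2 matrix G = V^T U = [[v1·u1, v1·u2], [v2·u1, v2·u2]] = [[-2, 2], [-3, 3]], and by the Sylvester determinant identity det(I_3 - U V^T) = det(I_2 - V^T U) = det([[3, -2], [3, -2]]) = (3)(-2) - (-2)(3) = 0. (Direct check: I - K =
[[-4, -8, 5],
 [3, 3, -3],
 [-2, -6, 3]]
has determinant 0.) So 1 is an eigenvalue of K and (I - K) is not invertible. The finite-dimensional Fredholm alternative says: either (I - K) is invertible, or ker(I - K) ≠ {0} and then range(I - K) = ker((I - K)^*)^⊥, with dim ker(I - K) = dim ker((I - K)^*). We are in the second case, so we compute both kernels via the 2 x 2 reduction. If (I - U V^T) x = 0 then x = U (V^T x) lies in the column space of U; writing x = U b gives U (I_2 - G) b = 0, and since u1, u2 are independent, (I_2 - G) b = 0. With I_2 - G = [[3, -2], [3, -2]] (singular, as its determinant is 0) a null vector is b = (-2, -3), so ker(I - K) = span{-2·u1 + (-3)·u2} = span{(-3, -1, -4)}. For the adjoint, (I - K)^* = I - K^T = I - V U^T, and the same argument gives ker((I - K)^*) = {V a : (I_2 - G)^T a = 0}; (I_2 - G)^T = [[3, 3], [-2, -2]] has null vector a = (1, -1), so ker((I - K)^*) = span{1·v1 + (-1)·v2} = span{(3, 2, -3)}. (Both kernels are 1-dimensional, matching rank(I - K) = 2.) Therefore (I - K) x = y is solvable iff <y, (3, 2, -3)> = 0, i.e. iff 3y_1 + 2y_2 - 3y_3 = 0; when solvable the solution set is the line x_p + c·(-3, -1, -4), c ∈ C.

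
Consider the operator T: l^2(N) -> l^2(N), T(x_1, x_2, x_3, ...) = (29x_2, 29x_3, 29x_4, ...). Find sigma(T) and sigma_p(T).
sigma(T) = closed disk {z in C : |z| ≤ 29}; sigma_p(T) = open disk {z in C : |z| < 29}

Note T = 29·V where V is the unit left shift (V x)_k = x_{k+1}; so sigma(T) = 29·sigma(V) and ||T|| = 29||V||. ||T x||^2 = 841sum_{k≥2} |x_k|^2 ≤ 841||x||^2, with equality on {x : x_1 = 0}, so ||T|| = 29. For any lambda with |lambda| < 29, set r = lambda/29 (|r| < 1); the vector x = (1, r, r^2, ...) is in l^2 and satisfies T x = 29(r, r^2, ...) = lambda x, so lambda is an eigenvalue. On the boundary |lambda| = 29 the geometric series diverges, so no l^2 eigenvector exists, but these lambda lie in the approximate point spectrum. Hence sigma(T) is the closed disk of radius 29 and sigma_p(T) is the open disk.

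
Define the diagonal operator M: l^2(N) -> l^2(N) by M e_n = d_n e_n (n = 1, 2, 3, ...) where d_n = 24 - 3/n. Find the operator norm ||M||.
||M|| = 24

For a diagonal operator on l^2 with entries d_n, ||M|| = sup_n |d_n|. Here d_1 = 21, d_2 = 45/2, ..., and d_n = 24 - 3/n increases monotonically toward 24. All terms lie in [21, 24), so |d_n| = d_n and the supremum is the limit 24, which is not attained by any individual d_n. Hence ||M|| = 24.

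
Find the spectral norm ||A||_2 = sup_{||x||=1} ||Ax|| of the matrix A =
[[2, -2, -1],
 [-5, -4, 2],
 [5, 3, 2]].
||A||_2 ≈ 8.6583 (= sqrt(largest eigenvalue of A^T A))

||A||_2 = sigma_max(A) = sqrt(lambda_max(A^T A)). Form the symmetric matrix M = A^T A =
[[54, 31, -2],
 [31, 29, 0],
 [-2, 0, 9]].
Its characteristic polynomial (trace, sum of principal 2x2 minors, determinant of M give the coefficients) is
  p(λ) = det(λ I - M) = λ^3 - 92λ^2 + 1348λ - 5329.
No integer candidate from the rational root theorem (±divisors of 5329) is a root, so the roots are irrational. The cubic discriminant is Δ = 112740325 > 0, so there are three distinct real roots. p(7) = -58 and p(8) = 79 have opposite signs, so a root lies in (7, 8); Newton's method refines it to λ ≈ 7.3138. p(9) = 80 and p(10) = -49 have opposite signs, so a root lies in (9, 10); Newton's method refines it to λ ≈ 9.7192. p(74) = -4145 and p(75) = 146 have opposite signs, so a root lies in (74, 75); Newton's method refines it to λ ≈ 74.967. Check (Vieta): the three roots sum to 92, matching tr M = 92.
So the eigenvalues of A^T A are ≈ 7.3138, 9.7192, 74.967 (all ≥ 0, as they must be for A^T A). The largest is λ_max ≈ 74.967, hence ||A||_2 = sqrt(λ_max) ≈ 8.6583.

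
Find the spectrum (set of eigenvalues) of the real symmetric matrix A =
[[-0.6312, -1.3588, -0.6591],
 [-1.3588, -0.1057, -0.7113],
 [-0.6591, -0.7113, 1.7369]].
sigma(A) ≈ {-2, 1, 2}

A is real symmetric, so its spectrum consists of real eigenvalues. Expanding the characteristic polynomial of the displayed matrix gives
  det(λ I - A) = p(λ) = λ^3 + (-1)λ^2 + (-4)λ + (4).
Solving p(λ) = 0 yields eigenvalues ≈ -2, 1, 2. (A is shown rounded to 4 decimals, so these recover the underlying integer eigenvalues to within that precision.)
Verification: the trace of A = 1 equals the sum of eigenvalues 1, and det(A) ≈ -3.9998 matches the eigenvalue product -4.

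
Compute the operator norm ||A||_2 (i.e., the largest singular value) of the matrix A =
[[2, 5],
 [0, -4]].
||A||_2 = sqrt((45 + sqrt(1769))/2) ≈ 6.5977 (= sqrt(largest eigenvalue of A^T A))

||A||_2 = sigma_max(A) = sqrt(lambda_max(A^T A)). Form the symmetric matrix M = A^T A =
[[4, 10],
 [10, 41]].
Its characteristic polynomial (trace, determinant of M give the coefficients) is
  p(λ) = det(λ I - M) = λ^2 - 45λ + 64.
For λ^2 - 45λ + 64 the discriminant is 1769. It is nonnegative but not a perfect square, so the roots are real and irrational: λ = (45 ± sqrt(1769))/2 ≈ 43.5297, 1.4703.
So the eigenvalues of A^T A are ≈ 1.4703, 43.5297 (all ≥ 0, as they must be for A^T A). The largest is λ_max = (45 + sqrt(1769))/2 ≈ 43.5297, hence ||A||_2 = sqrt(λ_max) = sqrt((45 + sqrt(1769))/2) ≈ 6.5977.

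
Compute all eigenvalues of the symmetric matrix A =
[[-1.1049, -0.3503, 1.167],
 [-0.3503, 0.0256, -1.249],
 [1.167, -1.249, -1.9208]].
sigma(A) ≈ {-3, -1, 1}

A is real symmetric, so its spectrum consists of real eigenvalues. Expanding the characteristic polynomial of the displayed matrix gives
  det(λ I - A) = p(λ) = λ^3 + (3)λ^2 + (-1)λ + (-3).
Solving p(λ) = 0 yields eigenvalues ≈ -3, -1, 1. (A is shown rounded to 4 decimals, so these recover the underlying integer eigenvalues to within that precision.)
Verification: the trace of A = -3 equals the sum of eigenvalues -3, and det(A) ≈ 3.0000 matches the eigenvalue product 3.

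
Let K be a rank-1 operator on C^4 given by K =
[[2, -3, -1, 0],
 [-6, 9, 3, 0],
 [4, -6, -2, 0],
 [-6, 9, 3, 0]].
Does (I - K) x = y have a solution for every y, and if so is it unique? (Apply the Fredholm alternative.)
(I - K) is invertible (det(I - K) = -8 ≠ 0), so for every y in C^4 the equation (I - K) x = y has a unique solution.

K has rank 1, so it is an outer product K = u v^T: every row of K is a multiple of one row vector. Reading off the entries, u = (-1, 3, -2, 3) and v = (-2, 3, 1, 0) (row i of K equals u_i·v^T). A rank-one matrix u v^T satisfies K u = u (v·u) and kills the (3)-dimensional subspace v^⊥, so its characteristic polynomial is lambda^3 (lambda - v·u) with v·u = tr K = 9. Hence the eigenvalues of I - K are 1 (multiplicity 3) and 1 - (9) = -8, so det(I - K) = -8. (Direct check: I - K =
[[-1, 3, 1, 0],
 [6, -8, -3, 0],
 [-4, 6, 3, 0],
 [6, -9, -3, 1]]
has determinant -8.) The finite-dimensional Fredholm alternative says: either (I - K) is invertible, or ker(I - K) ≠ {0} and then range(I - K) = ker((I - K)^*)^⊥, with dim ker(I - K) = dim ker((I - K)^*). Since det(I - K) ≠ 0, 1 is not an eigenvalue of K and ker(I - K) = {0}, so we are in the first case: for every y there is a unique x = (I - K)^(-1) y. Explicitly, by the Sherman–Morrison formula, (I - u v^T)^(-1) = I + u v^T/(1 - v·u), i.e. (I - K)^(-1) = I + K/(-8).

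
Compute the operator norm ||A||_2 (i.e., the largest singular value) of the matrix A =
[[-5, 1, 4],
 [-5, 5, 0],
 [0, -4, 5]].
||A||_2 ≈ 8.7782 (= sqrt(largest eigenvalue of A^T A))

||A||_2 = sigma_max(A) = sqrt(lambda_max(A^T A)). Form the symmetric matrix M = A^T A =
[[50, -30, -20],
 [-30, 42, -16],
 [-20, -16, 41]].
Its characteristic polynomial (trace, sum of principal 2x2 minors, determinant of M give the coefficients) is
  p(λ) = det(λ I - M) = λ^3 - 133λ^2 + 4316λ - 400.
No integer candidate from the rational root theorem (±divisors of 400) is a root, so the roots are irrational. The cubic discriminant is Δ = 8281301200 > 0, so there are three distinct real roots. p(0) = -400 and p(1) = 3784 have opposite signs, so a root lies in (0, 1); Newton's method refines it to λ ≈ 0.0929. p(55) = 1030 and p(56) = -176 have opposite signs, so a root lies in (55, 56); Newton's method refines it to λ ≈ 55.8505. p(77) = -92 and p(78) = 1628 have opposite signs, so a root lies in (77, 78); Newton's method refines it to λ ≈ 77.0566. Check (Vieta): the three roots sum to 133, matching tr M = 133.
So the eigenvalues of A^T A are ≈ 0.0929, 55.8505, 77.0566 (all ≥ 0, as they must be for A^T A). The largest is λ_max ≈ 77.0566, hence ||A||_2 = sqrt(λ_max) ≈ 8.7782.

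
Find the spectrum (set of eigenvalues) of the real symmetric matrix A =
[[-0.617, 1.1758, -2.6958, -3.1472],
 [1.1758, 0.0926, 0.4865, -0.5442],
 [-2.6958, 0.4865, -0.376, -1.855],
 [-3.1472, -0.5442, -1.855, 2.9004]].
sigma(A) ≈ {-5, 0, 2, 5}

A is real symmetric, so its spectrum consists of real eigenvalues. Expanding the characteristic polynomial of the displayed matrix gives
  det(λ I - A) = p(λ) = λ^4 + (-2)λ^3 + (-25)λ^2 + (50)λ + (0).
Solving p(λ) = 0 yields eigenvalues ≈ -5, 0, 2, 5. (A is shown rounded to 4 decimals, so these recover the underlying integer eigenvalues to within that precision.)
Verification: the trace of A = 2 equals the sum of eigenvalues 2, and det(A) ≈ 0.0009 matches the eigenvalue product 0.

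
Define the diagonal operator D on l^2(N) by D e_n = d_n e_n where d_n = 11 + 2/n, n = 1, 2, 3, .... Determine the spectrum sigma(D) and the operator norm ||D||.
sigma(D) = {11 + 2/n : n ≥ 1} ∪ {11}; ||D|| = 13

A bounded diagonal operator on l^2 with diagonal entries d_n has spectrum equal to the closure of {d_n : n ≥ 1}: every d_n is an eigenvalue (with eigenvector e_n), so {d_n} ⊂ sigma(D); the spectrum is closed, so its closure is too; and for lambda not in the closure, (D - lambda I) has bounded inverse (the diagonal entries 1/(d_n - lambda) are bounded). For our sequence d_n = 11 + 2/n, n = 1, 2, 3, ...:
  - {d_n} = {11 + 2/n : n ≥ 1}; the only limit point is 11
  - closure = {11 + 2/n : n ≥ 1} ∪ {11}
For the norm: a diagonal operator has ||D|| = sup_n |d_n|. Here d_n = 11 + 2/n is positive and decreasing, so sup_n |d_n| = d_1 = 11 + 2 = 13. So ||D|| = 13.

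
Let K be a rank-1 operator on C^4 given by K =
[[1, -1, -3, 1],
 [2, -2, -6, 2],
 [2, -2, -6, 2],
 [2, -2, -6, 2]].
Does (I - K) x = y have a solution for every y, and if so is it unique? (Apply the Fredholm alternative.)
(I - K) is invertible (det(I - K) = 6 ≠ 0), so for every y in C^4 the equation (I - K) x = y has a unique solution.

K has rank 1, so it is an outer product K = u v^T: every row of K is a multiple of one row vector. Reading off the entries, u = (1, 2, 2, 2) and v = (1, -1, -3, 1) (row i of K equals u_i·v^T). A rank-one matrix u v^T satisfies K u = u (v·u) and kills the (3)-dimensional subspace v^⊥, so its characteristic polynomial is lambda^3 (lambda - v·u) with v·u = tr K = -5. Hence the eigenvalues of I - K are 1 (multiplicity 3) and 1 - (-5) = 6, so det(I - K) = 6. (Direct check: I - K =
[[0, 1, 3, -1],
 [-2, 3, 6, -2],
 [-2, 2, 7, -2],
 [-2, 2, 6, -1]]
has determinant 6.) The finite-dimensional Fredholm alternative says: either (I - K) is invertible, or ker(I - K) ≠ {0} and then range(I - K) = ker((I - K)^*)^⊥, with dim ker(I - K) = dim ker((I - K)^*). Since det(I - K) ≠ 0, 1 is not an eigenvalue of K and ker(I - K) = {0}, so we are in the first case: for every y there is a unique x = (I - K)^(-1) y. Explicitly, by the Sherman–Morrison formula, (I - u v^T)^(-1) = I + u v^T/(1 - v·u), i.e. (I - K)^(-1) = I + K/(6).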